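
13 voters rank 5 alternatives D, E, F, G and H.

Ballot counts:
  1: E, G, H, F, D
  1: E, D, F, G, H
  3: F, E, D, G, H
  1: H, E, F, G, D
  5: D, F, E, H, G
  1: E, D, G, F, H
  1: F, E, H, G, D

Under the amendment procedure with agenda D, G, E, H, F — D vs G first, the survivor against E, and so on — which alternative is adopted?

F

Round 1: D vs G — 10–3, D advances.
Round 2: D vs E — 5–8, E advances.
Round 3: E vs H — 12–1, E advances.
Round 4: E vs F — 4–9, F advances.
The agenda winner is F.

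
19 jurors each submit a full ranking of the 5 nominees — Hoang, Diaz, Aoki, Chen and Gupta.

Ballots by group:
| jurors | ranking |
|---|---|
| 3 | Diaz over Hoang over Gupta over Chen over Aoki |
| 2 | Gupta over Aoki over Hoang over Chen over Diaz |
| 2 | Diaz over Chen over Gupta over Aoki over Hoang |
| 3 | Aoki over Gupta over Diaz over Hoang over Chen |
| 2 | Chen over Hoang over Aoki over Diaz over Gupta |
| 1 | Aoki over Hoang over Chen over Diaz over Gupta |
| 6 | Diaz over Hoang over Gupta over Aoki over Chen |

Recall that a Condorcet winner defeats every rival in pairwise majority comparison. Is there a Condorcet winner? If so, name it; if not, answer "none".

Head-to-head results (19 jurors):
Hoang vs Diaz: Hoang preferred on 2+2+1 = 5 ballots; Diaz wins 14–5.
Hoang vs Aoki: 11 to 8, Hoang.
Hoang vs Chen: Hoang preferred on 3+2+3+1+6 = 15 ballots; Hoang wins 15–4.
Hoang vs Gupta: Hoang preferred on 3+2+1+6 = 12 ballots; Hoang wins 12–7.
Diaz vs Aoki: 11 to 8, Diaz.
Diaz vs Chen: 14 to 5, Diaz.
Diaz vs Gupta: 14 to 5, Diaz.
Aoki vs Chen: 12 to 7, Aoki.
Aoki vs Gupta: Aoki is ranked higher on 3+2+1 = 6 ballots, Gupta on 13. Gupta wins 13–6.
Chen vs Gupta: 5 to 14, Gupta.
Diaz defeats every rival head-to-head and is the Condorcet winner.

Diaz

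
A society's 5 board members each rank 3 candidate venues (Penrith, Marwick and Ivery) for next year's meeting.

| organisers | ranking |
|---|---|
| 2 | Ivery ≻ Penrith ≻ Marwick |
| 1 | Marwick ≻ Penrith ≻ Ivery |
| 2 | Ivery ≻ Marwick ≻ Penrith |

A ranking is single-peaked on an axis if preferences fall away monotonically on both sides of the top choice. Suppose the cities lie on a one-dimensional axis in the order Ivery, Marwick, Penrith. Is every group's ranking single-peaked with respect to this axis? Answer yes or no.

Axis positions: Ivery=1, Marwick=2, Penrith=3.
Group 1: ranking walks positions 1-3-2; Penrith is ranked above Marwick even though Marwick lies between Penrith and the peak Ivery on the axis — preferences dip and rise again. Not single-peaked.
Group 2 (peak Marwick at position 2): ranking walks positions 2-3-1, expanding outward from the peak — single-peaked.
Group 3 (peak Ivery at position 1): ranking walks positions 1-2-3, expanding outward from the peak — single-peaked.
Group 1 violates single-peakedness, so the profile is not single-peaked on this axis.

no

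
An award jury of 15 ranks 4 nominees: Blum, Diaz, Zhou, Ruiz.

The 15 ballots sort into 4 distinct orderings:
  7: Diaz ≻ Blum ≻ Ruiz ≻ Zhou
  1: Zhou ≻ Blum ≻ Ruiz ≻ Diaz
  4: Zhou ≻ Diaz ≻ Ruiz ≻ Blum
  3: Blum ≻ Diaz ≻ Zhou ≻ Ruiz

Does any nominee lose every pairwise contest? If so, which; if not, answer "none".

Ruiz

Head-to-head results (15 jurors):
Blum vs Diaz: Blum is ranked higher on 1+3 = 4 ballots, Diaz on 11. Diaz wins 11–4.
Blum vs Zhou: Blum wins 10–5.
Blum vs Ruiz: Blum, 11–4.
Diaz vs Zhou: Diaz is ranked higher on 7+3 = 10 ballots, Zhou on 5. Diaz wins 10–5.
Diaz–Ruiz: Diaz 14–1.
Zhou–Ruiz: Zhou 8–7.
Ruiz loses to every other nominee — it is the Condorcet loser.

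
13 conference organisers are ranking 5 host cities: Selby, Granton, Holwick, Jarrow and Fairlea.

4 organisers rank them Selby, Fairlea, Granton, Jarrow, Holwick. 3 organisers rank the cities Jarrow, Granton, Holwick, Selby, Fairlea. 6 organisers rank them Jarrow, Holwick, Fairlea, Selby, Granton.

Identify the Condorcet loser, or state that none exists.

Pairwise majorities:
Selby vs Granton: Selby wins 10–3.
Selby vs Holwick: Holwick wins 9–4.
Selby vs Jarrow: Jarrow wins 9–4.
Selby vs Fairlea: 4+3 = 7 for Selby, 6 for Fairlea — Selby by 7–6.
Granton vs Holwick: Granton wins 7–6.
Granton–Jarrow: Jarrow 9–4.
Granton vs Fairlea: Granton preferred on 3 ballots; Fairlea wins 10–3.
Holwick vs Jarrow: Jarrow wins 13–0.
Holwick vs Fairlea: Holwick wins 9–4.
Jarrow vs Fairlea: 9 to 4, Jarrow.
Each city has at least one pairwise win (Selby beats Granton; Granton beats Holwick; Holwick beats Selby; Jarrow beats Selby; Fairlea beats Granton) — no Condorcet loser.

none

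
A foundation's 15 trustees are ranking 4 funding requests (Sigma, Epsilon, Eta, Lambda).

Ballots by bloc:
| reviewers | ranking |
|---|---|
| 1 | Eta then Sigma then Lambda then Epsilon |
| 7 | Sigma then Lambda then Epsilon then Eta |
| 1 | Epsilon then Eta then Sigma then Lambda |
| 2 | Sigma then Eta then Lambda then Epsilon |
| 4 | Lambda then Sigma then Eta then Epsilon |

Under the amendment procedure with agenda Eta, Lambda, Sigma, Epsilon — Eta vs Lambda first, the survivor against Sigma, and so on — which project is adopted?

Round 1: Eta vs Lambda — 4–11, Lambda advances.
Round 2: Lambda vs Sigma — 4–11, Sigma advances.
Round 3: Sigma vs Epsilon — 14–1, Sigma advances.
The agenda winner is Sigma.

Sigma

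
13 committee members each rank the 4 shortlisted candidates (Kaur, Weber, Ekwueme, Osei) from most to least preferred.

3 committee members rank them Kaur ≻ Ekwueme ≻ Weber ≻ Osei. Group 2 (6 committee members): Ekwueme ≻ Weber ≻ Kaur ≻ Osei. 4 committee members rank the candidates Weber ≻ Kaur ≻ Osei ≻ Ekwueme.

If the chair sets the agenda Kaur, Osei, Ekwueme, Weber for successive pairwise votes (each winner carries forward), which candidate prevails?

Weber

Round 1: Kaur vs Osei — 13–0, Kaur advances.
Round 2: Kaur vs Ekwueme — 7–6, Kaur advances.
Round 3: Kaur vs Weber — 3–10, Weber advances.
Weber survives the agenda.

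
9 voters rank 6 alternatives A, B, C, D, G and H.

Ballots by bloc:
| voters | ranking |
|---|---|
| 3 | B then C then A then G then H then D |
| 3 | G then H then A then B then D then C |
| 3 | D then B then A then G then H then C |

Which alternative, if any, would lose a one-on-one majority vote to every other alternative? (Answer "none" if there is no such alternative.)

Pairwise majorities:
A vs B: B, 6–3.
A–C: A 6–3.
A vs D: A is ranked higher on 3+3 = 6 ballots, D on 3. A wins 6–3.
A–G: A 6–3.
A–H: A 6–3.
B vs C: B is ranked higher on 3+3+3 = 9 ballots, C on 0. B wins 9–0.
B vs D: B, 6–3.
B vs G: 6 to 3, B.
B–H: B 6–3.
C vs D: 3 for C, 6 for D — D by 6–3.
C vs G: C preferred on 3 ballots; G wins 6–3.
C vs H: C preferred on 3 ballots; H wins 6–3.
D–G: G 6–3.
D vs H: 3 for D, 6 for H — H by 6–3.
G vs H: G preferred on 3+3+3 = 9 ballots; G wins 9–0.
C is beaten in every head-to-head and is the Condorcet loser.

C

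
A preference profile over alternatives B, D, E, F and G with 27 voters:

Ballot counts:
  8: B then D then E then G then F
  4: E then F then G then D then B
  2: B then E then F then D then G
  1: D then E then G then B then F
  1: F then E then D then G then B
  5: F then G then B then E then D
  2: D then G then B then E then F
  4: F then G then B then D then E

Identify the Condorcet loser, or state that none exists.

Pairwise majorities:
B vs D: 8+2+5+4 = 19 for B, 8 for D — B by 19–8.
B vs E: B preferred on 8+2+5+2+4 = 21 ballots; B wins 21–6.
B–F: F 14–13.
B vs G: G, 17–10.
D vs E: D wins 15–12.
D vs F: F, 16–11.
D vs G: D, 14–13.
E vs F: E is ranked higher on 8+4+2+1+2 = 17 ballots, F on 10. E wins 17–10.
E vs G: E wins 16–11.
F vs G: F is ranked higher on 4+2+1+5+4 = 16 ballots, G on 11. F wins 16–11.
Each alternative has at least one pairwise win (B beats D; D beats E; E beats F; F beats B; G beats B) — no Condorcet loser.

none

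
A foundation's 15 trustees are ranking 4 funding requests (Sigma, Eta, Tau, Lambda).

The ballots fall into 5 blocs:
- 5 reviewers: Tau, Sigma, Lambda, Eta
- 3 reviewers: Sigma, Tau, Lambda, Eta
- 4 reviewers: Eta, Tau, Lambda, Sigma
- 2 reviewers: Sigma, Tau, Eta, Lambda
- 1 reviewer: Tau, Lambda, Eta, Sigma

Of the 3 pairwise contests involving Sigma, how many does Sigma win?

Sigma against each rival (15 reviewers):
Sigma vs Eta: Sigma preferred on 5+3+2 = 10 ballots; Sigma wins 10–5.
Sigma vs Tau: Tau wins 10–5.
Sigma vs Lambda: Sigma preferred on 5+3+2 = 10 ballots; Sigma wins 10–5.
Sigma beats Eta, Lambda; loses to Tau — 2 pairwise wins.

2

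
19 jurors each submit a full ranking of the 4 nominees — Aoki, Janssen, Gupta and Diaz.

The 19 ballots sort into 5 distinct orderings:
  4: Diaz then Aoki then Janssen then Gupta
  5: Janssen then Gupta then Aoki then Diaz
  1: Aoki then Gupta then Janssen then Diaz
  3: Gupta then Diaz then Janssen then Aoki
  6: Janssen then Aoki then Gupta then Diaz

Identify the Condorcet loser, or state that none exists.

Head-to-head results (19 jurors):
Aoki vs Janssen: 4+1 = 5 for Aoki, 14 for Janssen — Janssen by 14–5.
Aoki vs Gupta: Aoki preferred on 4+1+6 = 11 ballots; Aoki wins 11–8.
Aoki vs Diaz: Aoki, 12–7.
Janssen vs Gupta: 15 to 4, Janssen.
Janssen–Diaz: Janssen 12–7.
Gupta vs Diaz: Gupta, 15–4.
Diaz is beaten in every head-to-head and is the Condorcet loser.

Diaz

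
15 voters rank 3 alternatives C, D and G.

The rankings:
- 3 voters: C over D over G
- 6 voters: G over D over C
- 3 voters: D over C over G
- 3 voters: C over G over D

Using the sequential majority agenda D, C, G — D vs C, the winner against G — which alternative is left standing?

G

Round 1: D vs C — 9–6, D advances.
Round 2: D vs G — 6–9, G advances.
G survives the agenda.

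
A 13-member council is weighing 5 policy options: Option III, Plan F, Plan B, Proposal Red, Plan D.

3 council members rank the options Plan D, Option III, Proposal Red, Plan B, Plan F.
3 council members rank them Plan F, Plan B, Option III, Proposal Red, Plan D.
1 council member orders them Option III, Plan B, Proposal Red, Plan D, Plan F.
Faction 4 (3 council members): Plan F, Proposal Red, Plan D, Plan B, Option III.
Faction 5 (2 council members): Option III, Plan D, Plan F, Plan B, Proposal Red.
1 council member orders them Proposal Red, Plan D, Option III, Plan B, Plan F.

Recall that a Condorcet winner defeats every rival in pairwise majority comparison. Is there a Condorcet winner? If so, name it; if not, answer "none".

none

Check each pair by majority over 13 ballots:
Option III vs Plan F: Option III is ranked higher on 3+1+2+1 = 7 ballots, Plan F on 6. Option III wins 7–6.
Option III vs Plan B: 7 to 6, Option III.
Option III vs Proposal Red: Option III is ranked higher on 3+3+1+2 = 9 ballots, Proposal Red on 4. Option III wins 9–4.
Option III vs Plan D: Option III preferred on 3+1+2 = 6 ballots; Plan D wins 7–6.
Plan F vs Plan B: 8 to 5, Plan F.
Plan F vs Proposal Red: Plan F is ranked higher on 3+3+2 = 8 ballots, Proposal Red on 5. Plan F wins 8–5.
Plan F vs Plan D: 6 to 7, Plan D.
Plan B vs Proposal Red: Plan B preferred on 3+1+2 = 6 ballots; Proposal Red wins 7–6.
Plan B vs Plan D: 4 to 9, Plan D.
Proposal Red vs Plan D: Proposal Red preferred on 3+1+3+1 = 8 ballots; Proposal Red wins 8–5.
No option is unbeaten: Option III loses to Plan D; Plan F loses to Option III; Plan B loses to Option III; Proposal Red loses to Option III; Plan D loses to Proposal Red. In particular Option III beats Proposal Red beats Plan D beats Option III is a majority cycle — no Condorcet winner exists.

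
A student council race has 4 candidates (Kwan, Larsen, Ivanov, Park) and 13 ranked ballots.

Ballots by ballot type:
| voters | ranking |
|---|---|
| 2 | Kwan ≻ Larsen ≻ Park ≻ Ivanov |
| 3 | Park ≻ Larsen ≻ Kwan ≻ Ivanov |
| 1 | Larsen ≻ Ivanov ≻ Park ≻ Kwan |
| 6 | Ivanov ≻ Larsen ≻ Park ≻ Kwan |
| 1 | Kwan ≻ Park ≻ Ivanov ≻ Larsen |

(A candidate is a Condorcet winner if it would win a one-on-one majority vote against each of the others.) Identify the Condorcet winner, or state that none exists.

Ivanov

Pairwise majorities:
Kwan vs Larsen: Larsen, 10–3.
Kwan vs Ivanov: Ivanov, 7–6.
Kwan vs Park: Park, 10–3.
Larsen vs Ivanov: Ivanov wins 7–6.
Larsen–Park: Larsen 9–4.
Ivanov vs Park: Ivanov, 7–6.
Ivanov beats each of Kwan, Larsen, Park — Ivanov is the Condorcet winner.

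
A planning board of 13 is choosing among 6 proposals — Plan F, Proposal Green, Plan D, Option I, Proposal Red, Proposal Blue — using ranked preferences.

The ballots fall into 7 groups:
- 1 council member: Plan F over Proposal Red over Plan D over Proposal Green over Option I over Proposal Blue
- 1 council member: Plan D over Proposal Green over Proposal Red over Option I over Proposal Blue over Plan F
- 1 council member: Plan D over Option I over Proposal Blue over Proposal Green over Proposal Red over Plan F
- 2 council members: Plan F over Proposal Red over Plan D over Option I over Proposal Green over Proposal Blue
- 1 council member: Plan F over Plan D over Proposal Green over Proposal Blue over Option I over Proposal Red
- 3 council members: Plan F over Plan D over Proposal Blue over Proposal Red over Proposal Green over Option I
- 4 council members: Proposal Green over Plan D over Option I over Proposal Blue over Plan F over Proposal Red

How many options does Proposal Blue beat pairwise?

1

Proposal Blue against each rival (13 council members):
Proposal Blue vs Plan F: Proposal Blue is ranked higher on 1+1+4 = 6 ballots, Plan F on 7. Plan F wins 7–6.
Proposal Blue vs Proposal Green: 1+3 = 4 for Proposal Blue, 9 for Proposal Green — Proposal Green by 9–4.
Proposal Blue vs Plan D: Plan D, 13–0.
Proposal Blue vs Option I: Option I, 9–4.
Proposal Blue vs Proposal Red: Proposal Blue, 9–4.
Proposal Blue beats Proposal Red; loses to Plan F, Proposal Green, Plan D, Option I — 1 pairwise win.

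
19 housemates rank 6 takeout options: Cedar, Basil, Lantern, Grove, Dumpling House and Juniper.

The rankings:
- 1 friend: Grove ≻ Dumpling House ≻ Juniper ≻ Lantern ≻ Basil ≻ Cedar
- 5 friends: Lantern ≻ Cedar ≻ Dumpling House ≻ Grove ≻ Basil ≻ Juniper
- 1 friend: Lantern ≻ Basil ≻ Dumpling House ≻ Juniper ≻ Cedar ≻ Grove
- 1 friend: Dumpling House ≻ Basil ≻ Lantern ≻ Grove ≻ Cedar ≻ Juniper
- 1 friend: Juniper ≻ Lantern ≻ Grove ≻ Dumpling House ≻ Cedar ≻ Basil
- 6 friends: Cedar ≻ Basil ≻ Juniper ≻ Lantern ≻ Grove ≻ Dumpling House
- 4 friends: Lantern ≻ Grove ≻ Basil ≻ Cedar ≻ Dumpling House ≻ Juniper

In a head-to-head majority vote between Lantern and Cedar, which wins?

Ballots ranking Lantern above Cedar: 1 + 5 + 1 + 1 + 1 + 4 = 13.
Ballots ranking Cedar above Lantern: 19 − 13 = 6.
Lantern wins the head-to-head 13–6.

Lantern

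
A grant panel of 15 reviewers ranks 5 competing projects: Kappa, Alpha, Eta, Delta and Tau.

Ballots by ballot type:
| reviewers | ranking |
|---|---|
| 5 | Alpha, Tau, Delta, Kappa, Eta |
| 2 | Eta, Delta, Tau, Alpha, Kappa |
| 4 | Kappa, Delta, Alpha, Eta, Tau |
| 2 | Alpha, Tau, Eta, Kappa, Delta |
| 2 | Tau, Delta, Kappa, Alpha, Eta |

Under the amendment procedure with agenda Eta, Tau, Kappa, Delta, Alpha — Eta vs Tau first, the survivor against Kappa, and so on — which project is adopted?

Alpha

Round 1: Eta vs Tau — 6–9, Tau advances.
Round 2: Tau vs Kappa — 11–4, Tau advances.
Round 3: Tau vs Delta — 9–6, Tau advances.
Round 4: Tau vs Alpha — 4–11, Alpha advances.
Alpha survives the agenda.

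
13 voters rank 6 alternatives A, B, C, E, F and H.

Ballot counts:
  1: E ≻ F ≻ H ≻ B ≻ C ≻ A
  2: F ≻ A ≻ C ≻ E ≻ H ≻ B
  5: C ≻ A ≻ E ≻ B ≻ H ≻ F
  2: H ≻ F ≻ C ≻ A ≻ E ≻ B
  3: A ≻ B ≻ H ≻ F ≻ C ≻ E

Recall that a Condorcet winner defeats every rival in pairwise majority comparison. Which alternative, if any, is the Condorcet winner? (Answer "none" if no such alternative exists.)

Check each pair by majority over 13 ballots:
A vs B: A wins 12–1.
A vs C: C, 8–5.
A vs E: A, 12–1.
A vs F: A wins 8–5.
A vs H: 10 to 3, A.
B vs C: 4 to 9, C.
B vs E: 3 to 10, E.
B vs F: 8 to 5, B.
B vs H: B wins 8–5.
C–E: C 12–1.
C vs F: C preferred on 5 ballots; F wins 8–5.
C vs H: 2+5 = 7 for C, 6 for H — C by 7–6.
E vs F: F, 7–6.
E vs H: 1+2+5 = 8 for E, 5 for H — E by 8–5.
F vs H: H, 10–3.
No alternative is unbeaten: A loses to C; B loses to A; C loses to F; E loses to A; F loses to A; H loses to A. In particular A → F → C → A is a majority cycle — no Condorcet winner exists.

none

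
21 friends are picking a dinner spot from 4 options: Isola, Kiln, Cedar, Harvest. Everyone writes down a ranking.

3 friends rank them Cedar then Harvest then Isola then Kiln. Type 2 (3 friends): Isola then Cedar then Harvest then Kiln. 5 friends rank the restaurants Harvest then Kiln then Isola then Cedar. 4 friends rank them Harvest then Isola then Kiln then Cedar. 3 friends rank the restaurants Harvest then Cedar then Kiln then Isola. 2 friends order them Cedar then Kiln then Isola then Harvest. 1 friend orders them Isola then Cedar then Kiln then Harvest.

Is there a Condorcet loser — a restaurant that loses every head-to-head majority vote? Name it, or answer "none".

Head-to-head results (21 friends):
Isola vs Kiln: 3+3+4+1 = 11 for Isola, 10 for Kiln — Isola by 11–10.
Isola vs Cedar: Isola wins 13–8.
Isola–Harvest: Harvest 15–6.
Kiln vs Cedar: Cedar wins 12–9.
Kiln vs Harvest: Harvest, 18–3.
Cedar–Harvest: Harvest 12–9.
Kiln is beaten in every head-to-head and is the Condorcet loser.

Kiln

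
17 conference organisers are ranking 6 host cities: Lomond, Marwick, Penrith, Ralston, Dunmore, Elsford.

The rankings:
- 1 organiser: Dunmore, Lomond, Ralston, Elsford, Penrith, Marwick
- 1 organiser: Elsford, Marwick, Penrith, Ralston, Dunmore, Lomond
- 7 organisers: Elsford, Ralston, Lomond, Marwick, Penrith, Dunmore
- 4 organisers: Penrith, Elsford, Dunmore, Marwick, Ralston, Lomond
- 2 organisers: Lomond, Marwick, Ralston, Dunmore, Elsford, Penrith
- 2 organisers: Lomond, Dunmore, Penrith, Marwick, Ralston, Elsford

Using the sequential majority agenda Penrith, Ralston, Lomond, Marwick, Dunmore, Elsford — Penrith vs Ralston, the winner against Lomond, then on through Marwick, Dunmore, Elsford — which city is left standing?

Round 1: Penrith vs Ralston — 7–10, Ralston advances.
Round 2: Ralston vs Lomond — 12–5, Ralston advances.
Round 3: Ralston vs Marwick — 8–9, Marwick advances.
Round 4: Marwick vs Dunmore — 10–7, Marwick advances.
Round 5: Marwick vs Elsford — 4–13, Elsford advances.
The agenda winner is Elsford.

Elsford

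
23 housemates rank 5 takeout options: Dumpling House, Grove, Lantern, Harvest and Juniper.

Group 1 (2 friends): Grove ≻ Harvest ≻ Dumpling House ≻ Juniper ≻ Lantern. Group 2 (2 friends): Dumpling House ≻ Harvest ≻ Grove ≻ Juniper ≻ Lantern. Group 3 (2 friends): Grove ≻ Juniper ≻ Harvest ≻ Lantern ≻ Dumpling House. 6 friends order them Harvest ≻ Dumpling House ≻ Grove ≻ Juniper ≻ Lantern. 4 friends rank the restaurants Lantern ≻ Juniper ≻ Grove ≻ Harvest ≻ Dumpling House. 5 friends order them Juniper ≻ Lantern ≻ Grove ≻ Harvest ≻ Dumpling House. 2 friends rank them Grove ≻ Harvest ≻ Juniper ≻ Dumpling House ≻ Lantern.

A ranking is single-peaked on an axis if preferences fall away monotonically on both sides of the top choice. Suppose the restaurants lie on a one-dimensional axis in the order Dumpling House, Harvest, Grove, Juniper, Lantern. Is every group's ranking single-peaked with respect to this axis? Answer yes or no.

Axis positions: Dumpling House=1, Harvest=2, Grove=3, Juniper=4, Lantern=5.
Group 1 (peak Grove at position 3): ranking walks positions 3-2-1-4-5, expanding outward from the peak — single-peaked.
Group 2 (peak Dumpling House at position 1): ranking walks positions 1-2-3-4-5, expanding outward from the peak — single-peaked.
Group 3 (peak Grove at position 3): ranking walks positions 3-4-2-5-1, expanding outward from the peak — single-peaked.
Group 4 (peak Harvest at position 2): ranking walks positions 2-1-3-4-5, expanding outward from the peak — single-peaked.
Group 5 (peak Lantern at position 5): ranking walks positions 5-4-3-2-1, expanding outward from the peak — single-peaked.
Group 6 (peak Juniper at position 4): ranking walks positions 4-5-3-2-1, expanding outward from the peak — single-peaked.
Group 7 (peak Grove at position 3): ranking walks positions 3-2-4-1-5, expanding outward from the peak — single-peaked.
Every ranking is single-peaked on this axis.

yes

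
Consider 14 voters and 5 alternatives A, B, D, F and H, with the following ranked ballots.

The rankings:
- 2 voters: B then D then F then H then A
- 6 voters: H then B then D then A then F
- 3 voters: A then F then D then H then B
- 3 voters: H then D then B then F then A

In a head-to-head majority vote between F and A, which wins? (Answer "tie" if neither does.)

A

Ballots ranking F above A: 2 + 3 = 5.
Ballots ranking A above F: 14 − 5 = 9.
A wins the head-to-head 9–5.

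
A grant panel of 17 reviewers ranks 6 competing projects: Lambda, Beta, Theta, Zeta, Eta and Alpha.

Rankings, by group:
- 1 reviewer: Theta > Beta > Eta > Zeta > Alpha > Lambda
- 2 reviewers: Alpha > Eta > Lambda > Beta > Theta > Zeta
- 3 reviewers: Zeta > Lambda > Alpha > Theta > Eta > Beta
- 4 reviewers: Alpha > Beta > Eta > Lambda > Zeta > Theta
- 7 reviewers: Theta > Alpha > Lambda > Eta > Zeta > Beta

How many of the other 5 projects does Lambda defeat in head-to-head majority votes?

Lambda against each rival (17 reviewers):
Lambda vs Beta: 12 to 5, Lambda.
Lambda vs Theta: Lambda is ranked higher on 2+3+4 = 9 ballots, Theta on 8. Lambda wins 9–8.
Lambda vs Zeta: Lambda preferred on 2+4+7 = 13 ballots; Lambda wins 13–4.
Lambda vs Eta: Lambda, 10–7.
Lambda vs Alpha: Alpha, 14–3.
Lambda beats Beta, Theta, Zeta, Eta; loses to Alpha — 4 pairwise wins.

4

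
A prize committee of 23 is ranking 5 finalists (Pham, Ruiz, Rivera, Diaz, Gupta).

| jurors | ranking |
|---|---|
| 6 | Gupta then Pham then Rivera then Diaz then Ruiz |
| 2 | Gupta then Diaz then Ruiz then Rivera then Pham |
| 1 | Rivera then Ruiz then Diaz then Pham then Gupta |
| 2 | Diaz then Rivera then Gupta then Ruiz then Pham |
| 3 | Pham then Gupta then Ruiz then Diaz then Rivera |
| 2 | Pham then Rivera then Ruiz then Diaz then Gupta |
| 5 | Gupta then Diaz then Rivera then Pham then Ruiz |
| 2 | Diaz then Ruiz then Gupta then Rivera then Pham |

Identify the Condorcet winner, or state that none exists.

Pairwise majorities:
Pham–Ruiz: Pham 16–7.
Pham–Rivera: Rivera 12–11.
Pham vs Diaz: Diaz, 12–11.
Pham–Gupta: Gupta 17–6.
Ruiz vs Rivera: Rivera, 16–7.
Ruiz vs Diaz: Diaz wins 17–6.
Ruiz vs Gupta: Gupta, 18–5.
Rivera vs Diaz: Diaz, 14–9.
Rivera vs Gupta: Gupta wins 18–5.
Diaz–Gupta: Gupta 16–7.
Only Gupta has no losses; Gupta is the Condorcet winner.

Gupta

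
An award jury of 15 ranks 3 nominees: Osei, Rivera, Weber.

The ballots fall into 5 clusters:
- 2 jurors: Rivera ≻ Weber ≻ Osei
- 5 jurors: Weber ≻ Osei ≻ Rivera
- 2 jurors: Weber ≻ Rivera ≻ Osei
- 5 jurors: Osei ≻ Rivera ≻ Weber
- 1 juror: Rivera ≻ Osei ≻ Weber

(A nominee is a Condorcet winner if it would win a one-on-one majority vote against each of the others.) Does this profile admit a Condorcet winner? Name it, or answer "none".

Check each pair by majority over 15 ballots:
Osei vs Rivera: Osei preferred on 5+5 = 10 ballots; Osei wins 10–5.
Osei vs Weber: 6 to 9, Weber.
Rivera vs Weber: Rivera preferred on 2+5+1 = 8 ballots; Rivera wins 8–7.
No nominee is unbeaten: Osei loses to Weber; Rivera loses to Osei; Weber loses to Rivera. In particular Osei > Rivera > Weber > Osei is a majority cycle — no Condorcet winner exists.

none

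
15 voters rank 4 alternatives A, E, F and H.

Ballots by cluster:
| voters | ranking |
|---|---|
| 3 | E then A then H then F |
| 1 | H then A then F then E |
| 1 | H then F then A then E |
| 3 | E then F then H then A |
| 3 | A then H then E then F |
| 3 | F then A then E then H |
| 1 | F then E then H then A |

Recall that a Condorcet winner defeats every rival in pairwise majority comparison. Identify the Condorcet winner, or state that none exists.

Head-to-head results (15 voters):
A vs E: A, 8–7.
A vs F: F, 8–7.
A vs H: A wins 9–6.
E vs F: E, 9–6.
E vs H: E, 10–5.
F vs H: H, 8–7.
No alternative is unbeaten: A loses to F; E loses to A; F loses to E; H loses to A. In particular A > E > F > A is a majority cycle — no Condorcet winner exists.

none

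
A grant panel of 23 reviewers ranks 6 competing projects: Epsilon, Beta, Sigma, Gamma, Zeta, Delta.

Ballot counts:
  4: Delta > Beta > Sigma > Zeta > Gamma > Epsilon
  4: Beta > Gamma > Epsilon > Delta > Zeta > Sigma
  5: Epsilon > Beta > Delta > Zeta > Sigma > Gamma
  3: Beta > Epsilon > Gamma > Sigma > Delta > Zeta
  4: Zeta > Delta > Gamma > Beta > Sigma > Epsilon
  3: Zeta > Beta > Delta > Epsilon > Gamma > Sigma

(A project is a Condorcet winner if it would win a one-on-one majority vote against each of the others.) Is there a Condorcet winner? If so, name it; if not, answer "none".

Pairwise majorities:
Epsilon–Beta: Beta 18–5.
Epsilon–Sigma: Epsilon 15–8.
Epsilon–Gamma: Gamma 12–11.
Epsilon–Zeta: Epsilon 12–11.
Epsilon vs Delta: Epsilon, 12–11.
Beta–Sigma: Beta 23–0.
Beta vs Gamma: Beta wins 19–4.
Beta vs Zeta: Beta, 16–7.
Beta–Delta: Beta 15–8.
Sigma vs Gamma: Gamma wins 14–9.
Sigma vs Zeta: Zeta, 16–7.
Sigma vs Delta: Delta, 20–3.
Gamma vs Zeta: Zeta, 16–7.
Gamma vs Delta: Delta wins 16–7.
Zeta vs Delta: Delta wins 16–7.
Beta beats each of Epsilon, Sigma, Gamma, Zeta, Delta — Beta is the Condorcet winner.

Beta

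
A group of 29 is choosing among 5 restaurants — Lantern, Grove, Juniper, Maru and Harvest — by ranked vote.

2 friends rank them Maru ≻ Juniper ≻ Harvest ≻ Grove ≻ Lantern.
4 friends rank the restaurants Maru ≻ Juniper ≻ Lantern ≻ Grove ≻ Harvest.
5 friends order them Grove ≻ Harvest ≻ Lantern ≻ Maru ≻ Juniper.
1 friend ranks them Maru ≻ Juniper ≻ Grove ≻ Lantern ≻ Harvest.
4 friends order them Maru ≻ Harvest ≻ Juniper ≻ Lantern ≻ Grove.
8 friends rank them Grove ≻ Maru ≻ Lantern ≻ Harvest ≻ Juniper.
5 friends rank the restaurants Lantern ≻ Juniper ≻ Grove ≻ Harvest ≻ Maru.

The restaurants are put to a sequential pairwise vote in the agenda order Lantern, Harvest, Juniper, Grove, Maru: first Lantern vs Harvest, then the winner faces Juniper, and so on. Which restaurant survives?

Grove

Round 1: Lantern vs Harvest — 18–11, Lantern advances.
Round 2: Lantern vs Juniper — 18–11, Lantern advances.
Round 3: Lantern vs Grove — 13–16, Grove advances.
Round 4: Grove vs Maru — 18–11, Grove advances.
Grove survives the agenda.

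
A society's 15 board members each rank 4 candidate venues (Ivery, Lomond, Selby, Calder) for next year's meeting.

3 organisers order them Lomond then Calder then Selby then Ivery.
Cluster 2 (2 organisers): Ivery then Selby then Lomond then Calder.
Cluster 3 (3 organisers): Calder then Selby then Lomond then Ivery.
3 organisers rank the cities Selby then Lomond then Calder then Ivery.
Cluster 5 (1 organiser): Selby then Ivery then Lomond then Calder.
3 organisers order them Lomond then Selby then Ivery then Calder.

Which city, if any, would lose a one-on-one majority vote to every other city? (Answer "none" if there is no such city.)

Ivery

Pairwise majorities:
Ivery–Lomond: Lomond 12–3.
Ivery–Selby: Selby 13–2.
Ivery–Calder: Calder 9–6.
Lomond vs Selby: Selby wins 9–6.
Lomond vs Calder: Lomond is ranked higher on 3+2+3+1+3 = 12 ballots, Calder on 3. Lomond wins 12–3.
Selby vs Calder: Selby, 9–6.
Ivery is beaten in every head-to-head and is the Condorcet loser.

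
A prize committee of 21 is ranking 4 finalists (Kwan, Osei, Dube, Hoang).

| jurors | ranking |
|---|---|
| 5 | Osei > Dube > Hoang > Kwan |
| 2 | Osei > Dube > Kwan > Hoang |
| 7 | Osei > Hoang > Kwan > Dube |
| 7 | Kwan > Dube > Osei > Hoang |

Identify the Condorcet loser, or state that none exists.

none

Head-to-head results (21 jurors):
Kwan vs Osei: Osei, 14–7.
Kwan vs Dube: Kwan is ranked higher on 7+7 = 14 ballots, Dube on 7. Kwan wins 14–7.
Kwan vs Hoang: Hoang, 12–9.
Osei vs Dube: Osei, 14–7.
Osei vs Hoang: Osei wins 21–0.
Dube–Hoang: Dube 14–7.
Each nominee has at least one pairwise win (Kwan beats Dube; Osei beats Kwan; Dube beats Hoang; Hoang beats Kwan) — no Condorcet loser.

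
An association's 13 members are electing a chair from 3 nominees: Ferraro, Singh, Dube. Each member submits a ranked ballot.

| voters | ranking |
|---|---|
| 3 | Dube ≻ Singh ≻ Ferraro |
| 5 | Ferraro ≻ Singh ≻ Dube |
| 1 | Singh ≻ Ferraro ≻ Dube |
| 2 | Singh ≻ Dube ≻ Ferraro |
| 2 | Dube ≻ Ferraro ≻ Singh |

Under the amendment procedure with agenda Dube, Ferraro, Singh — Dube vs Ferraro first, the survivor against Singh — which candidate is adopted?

Singh

Round 1: Dube vs Ferraro — 7–6, Dube advances.
Round 2: Dube vs Singh — 5–8, Singh advances.
Singh survives the agenda.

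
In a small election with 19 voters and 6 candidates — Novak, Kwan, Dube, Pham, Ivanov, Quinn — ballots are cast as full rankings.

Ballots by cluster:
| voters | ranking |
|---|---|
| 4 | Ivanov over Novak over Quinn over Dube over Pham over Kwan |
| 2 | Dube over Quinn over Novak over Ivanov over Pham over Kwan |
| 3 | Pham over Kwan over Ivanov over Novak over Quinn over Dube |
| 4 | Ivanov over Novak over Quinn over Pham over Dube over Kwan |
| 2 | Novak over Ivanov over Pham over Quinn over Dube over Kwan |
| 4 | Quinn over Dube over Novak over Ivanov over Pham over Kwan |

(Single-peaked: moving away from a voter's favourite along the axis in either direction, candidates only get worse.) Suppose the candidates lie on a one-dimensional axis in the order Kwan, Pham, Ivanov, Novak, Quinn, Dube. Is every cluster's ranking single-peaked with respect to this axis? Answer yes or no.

Axis positions: Kwan=1, Pham=2, Ivanov=3, Novak=4, Quinn=5, Dube=6.
Cluster 1 (peak Ivanov at position 3): ranking walks positions 3-4-5-6-2-1, expanding outward from the peak — single-peaked.
Cluster 2 (peak Dube at position 6): ranking walks positions 6-5-4-3-2-1, expanding outward from the peak — single-peaked.
Cluster 3 (peak Pham at position 2): ranking walks positions 2-1-3-4-5-6, expanding outward from the peak — single-peaked.
Cluster 4 (peak Ivanov at position 3): ranking walks positions 3-4-5-2-6-1, expanding outward from the peak — single-peaked.
Cluster 5 (peak Novak at position 4): ranking walks positions 4-3-2-5-6-1, expanding outward from the peak — single-peaked.
Cluster 6 (peak Quinn at position 5): ranking walks positions 5-6-4-3-2-1, expanding outward from the peak — single-peaked.
Every ranking is single-peaked on this axis.

yes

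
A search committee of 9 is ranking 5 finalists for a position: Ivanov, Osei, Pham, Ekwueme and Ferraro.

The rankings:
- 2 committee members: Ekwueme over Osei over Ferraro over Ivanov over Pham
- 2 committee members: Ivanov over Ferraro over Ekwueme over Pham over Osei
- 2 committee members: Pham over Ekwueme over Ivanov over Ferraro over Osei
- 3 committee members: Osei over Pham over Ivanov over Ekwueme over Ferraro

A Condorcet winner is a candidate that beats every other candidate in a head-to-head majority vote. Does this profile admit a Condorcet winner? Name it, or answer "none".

Check each pair by majority over 9 ballots:
Ivanov vs Osei: Ivanov preferred on 2+2 = 4 ballots; Osei wins 5–4.
Ivanov vs Pham: Ivanov preferred on 2+2 = 4 ballots; Pham wins 5–4.
Ivanov vs Ekwueme: 5 to 4, Ivanov.
Ivanov vs Ferraro: 2+2+3 = 7 for Ivanov, 2 for Ferraro — Ivanov by 7–2.
Osei vs Pham: Osei preferred on 2+3 = 5 ballots; Osei wins 5–4.
Osei vs Ekwueme: 3 for Osei, 6 for Ekwueme — Ekwueme by 6–3.
Osei vs Ferraro: Osei is ranked higher on 2+3 = 5 ballots, Ferraro on 4. Osei wins 5–4.
Pham vs Ekwueme: Pham preferred on 2+3 = 5 ballots; Pham wins 5–4.
Pham vs Ferraro: Pham is ranked higher on 2+3 = 5 ballots, Ferraro on 4. Pham wins 5–4.
Ekwueme vs Ferraro: 7 to 2, Ekwueme.
Each candidate drops at least one matchup (Ivanov loses to Osei; Osei loses to Ekwueme; Pham loses to Osei; Ekwueme loses to Ivanov; Ferraro loses to Ivanov); the cycle Ivanov → Ekwueme → Osei → Ivanov rules out a Condorcet winner.

none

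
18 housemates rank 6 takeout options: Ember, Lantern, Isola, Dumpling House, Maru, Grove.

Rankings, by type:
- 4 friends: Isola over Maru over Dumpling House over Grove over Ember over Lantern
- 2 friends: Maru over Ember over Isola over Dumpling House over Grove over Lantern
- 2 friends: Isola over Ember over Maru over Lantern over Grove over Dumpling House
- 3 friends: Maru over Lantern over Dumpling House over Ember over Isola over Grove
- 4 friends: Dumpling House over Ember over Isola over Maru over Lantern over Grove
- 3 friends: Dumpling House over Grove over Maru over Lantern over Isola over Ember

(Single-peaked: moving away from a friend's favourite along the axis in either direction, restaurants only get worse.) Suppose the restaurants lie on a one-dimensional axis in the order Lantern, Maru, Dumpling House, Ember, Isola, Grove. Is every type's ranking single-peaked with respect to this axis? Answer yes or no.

no

Axis positions: Lantern=1, Maru=2, Dumpling House=3, Ember=4, Isola=5, Grove=6.
Type 1: ranking walks positions 5-2-3-6-4-1; Maru is ranked above Ember even though Ember lies between Maru and the peak Isola on the axis — preferences dip and rise again. Not single-peaked.
Type 2: ranking walks positions 2-4-5-3-6-1; Ember is ranked above Dumpling House even though Dumpling House lies between Ember and the peak Maru on the axis — preferences dip and rise again. Not single-peaked.
Type 3: ranking walks positions 5-4-2-1-6-3; Maru is ranked above Dumpling House even though Dumpling House lies between Maru and the peak Isola on the axis — preferences dip and rise again. Not single-peaked.
Type 4 (peak Maru at position 2): ranking walks positions 2-1-3-4-5-6, expanding outward from the peak — single-peaked.
Type 5 (peak Dumpling House at position 3): ranking walks positions 3-4-5-2-1-6, expanding outward from the peak — single-peaked.
Type 6: ranking walks positions 3-6-2-1-5-4; Grove is ranked above Ember even though Ember lies between Grove and the peak Dumpling House on the axis — preferences dip and rise again. Not single-peaked.
Type 1 violates single-peakedness, so the profile is not single-peaked on this axis.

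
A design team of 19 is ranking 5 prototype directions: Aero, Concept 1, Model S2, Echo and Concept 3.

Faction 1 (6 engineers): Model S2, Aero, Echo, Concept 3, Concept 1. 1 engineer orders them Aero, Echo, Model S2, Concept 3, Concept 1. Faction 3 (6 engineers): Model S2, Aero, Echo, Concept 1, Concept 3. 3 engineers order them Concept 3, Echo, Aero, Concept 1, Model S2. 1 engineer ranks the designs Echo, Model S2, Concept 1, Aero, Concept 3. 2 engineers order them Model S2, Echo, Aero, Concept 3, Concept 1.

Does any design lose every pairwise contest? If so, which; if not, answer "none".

Head-to-head results (19 engineers):
Aero vs Concept 1: Aero wins 18–1.
Aero vs Model S2: Aero is ranked higher on 1+3 = 4 ballots, Model S2 on 15. Model S2 wins 15–4.
Aero vs Echo: Aero preferred on 6+1+6 = 13 ballots; Aero wins 13–6.
Aero vs Concept 3: Aero, 16–3.
Concept 1 vs Model S2: Concept 1 preferred on 3 ballots; Model S2 wins 16–3.
Concept 1 vs Echo: Echo, 19–0.
Concept 1–Concept 3: Concept 3 12–7.
Model S2 vs Echo: 14 to 5, Model S2.
Model S2 vs Concept 3: Model S2, 16–3.
Echo vs Concept 3: Echo, 16–3.
Concept 1 is beaten in every head-to-head and is the Condorcet loser.

Concept 1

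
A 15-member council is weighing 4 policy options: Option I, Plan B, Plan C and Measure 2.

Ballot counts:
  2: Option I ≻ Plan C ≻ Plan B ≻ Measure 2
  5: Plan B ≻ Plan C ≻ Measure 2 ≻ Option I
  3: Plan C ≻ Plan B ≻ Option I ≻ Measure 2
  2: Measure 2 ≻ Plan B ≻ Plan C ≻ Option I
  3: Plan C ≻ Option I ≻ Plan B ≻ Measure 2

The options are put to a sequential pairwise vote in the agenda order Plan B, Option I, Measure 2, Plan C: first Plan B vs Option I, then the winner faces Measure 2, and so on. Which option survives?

Plan C

Round 1: Plan B vs Option I — 10–5, Plan B advances.
Round 2: Plan B vs Measure 2 — 13–2, Plan B advances.
Round 3: Plan B vs Plan C — 7–8, Plan C advances.
The agenda winner is Plan C.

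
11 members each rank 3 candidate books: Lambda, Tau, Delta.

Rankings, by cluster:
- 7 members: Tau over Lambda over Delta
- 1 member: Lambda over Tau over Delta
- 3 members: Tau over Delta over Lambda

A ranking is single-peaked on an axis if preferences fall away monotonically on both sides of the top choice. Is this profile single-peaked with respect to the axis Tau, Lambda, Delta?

no

Axis positions: Tau=1, Lambda=2, Delta=3.
Cluster 1 (peak Tau at position 1): ranking walks positions 1-2-3, expanding outward from the peak — single-peaked.
Cluster 2 (peak Lambda at position 2): ranking walks positions 2-1-3, expanding outward from the peak — single-peaked.
Cluster 3: ranking walks positions 1-3-2; Delta is ranked above Lambda even though Lambda lies between Delta and the peak Tau on the axis — preferences dip and rise again. Not single-peaked.
Cluster 3 violates single-peakedness, so the profile is not single-peaked on this axis.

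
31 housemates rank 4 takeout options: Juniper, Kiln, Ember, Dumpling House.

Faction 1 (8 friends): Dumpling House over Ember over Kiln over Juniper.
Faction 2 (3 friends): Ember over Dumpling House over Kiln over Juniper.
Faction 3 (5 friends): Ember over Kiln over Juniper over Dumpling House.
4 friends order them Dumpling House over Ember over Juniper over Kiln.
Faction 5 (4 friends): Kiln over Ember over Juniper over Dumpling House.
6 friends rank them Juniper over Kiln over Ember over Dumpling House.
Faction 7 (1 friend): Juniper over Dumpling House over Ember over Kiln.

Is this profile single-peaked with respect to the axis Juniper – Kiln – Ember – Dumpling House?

no

Axis positions: Juniper=1, Kiln=2, Ember=3, Dumpling House=4.
Faction 1 (peak Dumpling House at position 4): ranking walks positions 4-3-2-1, expanding outward from the peak — single-peaked.
Faction 2 (peak Ember at position 3): ranking walks positions 3-4-2-1, expanding outward from the peak — single-peaked.
Faction 3 (peak Ember at position 3): ranking walks positions 3-2-1-4, expanding outward from the peak — single-peaked.
Faction 4: ranking walks positions 4-3-1-2; Juniper is ranked above Kiln even though Kiln lies between Juniper and the peak Dumpling House on the axis — preferences dip and rise again. Not single-peaked.
Faction 5 (peak Kiln at position 2): ranking walks positions 2-3-1-4, expanding outward from the peak — single-peaked.
Faction 6 (peak Juniper at position 1): ranking walks positions 1-2-3-4, expanding outward from the peak — single-peaked.
Faction 7: ranking walks positions 1-4-3-2; Dumpling House is ranked above Kiln even though Kiln lies between Dumpling House and the peak Juniper on the axis — preferences dip and rise again. Not single-peaked.
Faction 4 violates single-peakedness, so the profile is not single-peaked on this axis.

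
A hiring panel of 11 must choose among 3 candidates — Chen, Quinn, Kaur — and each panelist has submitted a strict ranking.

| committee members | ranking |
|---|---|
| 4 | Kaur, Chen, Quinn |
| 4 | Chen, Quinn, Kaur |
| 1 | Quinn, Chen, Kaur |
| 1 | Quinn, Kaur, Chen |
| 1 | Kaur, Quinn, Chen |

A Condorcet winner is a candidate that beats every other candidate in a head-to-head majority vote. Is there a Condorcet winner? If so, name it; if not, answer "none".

Head-to-head results (11 committee members):
Chen vs Quinn: Chen, 8–3.
Chen vs Kaur: Kaur wins 6–5.
Quinn–Kaur: Quinn 6–5.
Every candidate loses at least once (Chen loses to Kaur; Quinn loses to Chen; Kaur loses to Quinn). The majority relation contains the cycle Chen → Quinn → Kaur → Chen, so there is no Condorcet winner.

none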